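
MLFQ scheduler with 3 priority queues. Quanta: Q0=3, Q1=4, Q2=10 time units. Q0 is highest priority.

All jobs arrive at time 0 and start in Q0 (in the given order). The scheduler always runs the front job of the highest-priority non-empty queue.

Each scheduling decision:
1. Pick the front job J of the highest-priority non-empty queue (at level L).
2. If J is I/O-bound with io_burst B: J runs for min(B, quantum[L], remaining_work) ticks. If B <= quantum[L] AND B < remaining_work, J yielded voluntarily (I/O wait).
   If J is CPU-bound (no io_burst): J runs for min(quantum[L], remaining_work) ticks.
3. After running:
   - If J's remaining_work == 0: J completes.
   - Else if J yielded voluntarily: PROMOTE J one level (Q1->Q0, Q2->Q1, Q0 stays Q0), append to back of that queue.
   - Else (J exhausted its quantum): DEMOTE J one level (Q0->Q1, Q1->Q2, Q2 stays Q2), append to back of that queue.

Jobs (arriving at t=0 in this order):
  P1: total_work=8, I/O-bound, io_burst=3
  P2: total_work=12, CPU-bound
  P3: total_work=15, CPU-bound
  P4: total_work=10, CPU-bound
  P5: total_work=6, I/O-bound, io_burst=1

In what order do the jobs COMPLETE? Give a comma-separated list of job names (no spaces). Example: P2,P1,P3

t=0-3: P1@Q0 runs 3, rem=5, I/O yield, promote→Q0. Q0=[P2,P3,P4,P5,P1] Q1=[] Q2=[]
t=3-6: P2@Q0 runs 3, rem=9, quantum used, demote→Q1. Q0=[P3,P4,P5,P1] Q1=[P2] Q2=[]
t=6-9: P3@Q0 runs 3, rem=12, quantum used, demote→Q1. Q0=[P4,P5,P1] Q1=[P2,P3] Q2=[]
t=9-12: P4@Q0 runs 3, rem=7, quantum used, demote→Q1. Q0=[P5,P1] Q1=[P2,P3,P4] Q2=[]
t=12-13: P5@Q0 runs 1, rem=5, I/O yield, promote→Q0. Q0=[P1,P5] Q1=[P2,P3,P4] Q2=[]
t=13-16: P1@Q0 runs 3, rem=2, I/O yield, promote→Q0. Q0=[P5,P1] Q1=[P2,P3,P4] Q2=[]
t=16-17: P5@Q0 runs 1, rem=4, I/O yield, promote→Q0. Q0=[P1,P5] Q1=[P2,P3,P4] Q2=[]
t=17-19: P1@Q0 runs 2, rem=0, completes. Q0=[P5] Q1=[P2,P3,P4] Q2=[]
t=19-20: P5@Q0 runs 1, rem=3, I/O yield, promote→Q0. Q0=[P5] Q1=[P2,P3,P4] Q2=[]
t=20-21: P5@Q0 runs 1, rem=2, I/O yield, promote→Q0. Q0=[P5] Q1=[P2,P3,P4] Q2=[]
t=21-22: P5@Q0 runs 1, rem=1, I/O yield, promote→Q0. Q0=[P5] Q1=[P2,P3,P4] Q2=[]
t=22-23: P5@Q0 runs 1, rem=0, completes. Q0=[] Q1=[P2,P3,P4] Q2=[]
t=23-27: P2@Q1 runs 4, rem=5, quantum used, demote→Q2. Q0=[] Q1=[P3,P4] Q2=[P2]
t=27-31: P3@Q1 runs 4, rem=8, quantum used, demote→Q2. Q0=[] Q1=[P4] Q2=[P2,P3]
t=31-35: P4@Q1 runs 4, rem=3, quantum used, demote→Q2. Q0=[] Q1=[] Q2=[P2,P3,P4]
t=35-40: P2@Q2 runs 5, rem=0, completes. Q0=[] Q1=[] Q2=[P3,P4]
t=40-48: P3@Q2 runs 8, rem=0, completes. Q0=[] Q1=[] Q2=[P4]
t=48-51: P4@Q2 runs 3, rem=0, completes. Q0=[] Q1=[] Q2=[]

Answer: P1,P5,P2,P3,P4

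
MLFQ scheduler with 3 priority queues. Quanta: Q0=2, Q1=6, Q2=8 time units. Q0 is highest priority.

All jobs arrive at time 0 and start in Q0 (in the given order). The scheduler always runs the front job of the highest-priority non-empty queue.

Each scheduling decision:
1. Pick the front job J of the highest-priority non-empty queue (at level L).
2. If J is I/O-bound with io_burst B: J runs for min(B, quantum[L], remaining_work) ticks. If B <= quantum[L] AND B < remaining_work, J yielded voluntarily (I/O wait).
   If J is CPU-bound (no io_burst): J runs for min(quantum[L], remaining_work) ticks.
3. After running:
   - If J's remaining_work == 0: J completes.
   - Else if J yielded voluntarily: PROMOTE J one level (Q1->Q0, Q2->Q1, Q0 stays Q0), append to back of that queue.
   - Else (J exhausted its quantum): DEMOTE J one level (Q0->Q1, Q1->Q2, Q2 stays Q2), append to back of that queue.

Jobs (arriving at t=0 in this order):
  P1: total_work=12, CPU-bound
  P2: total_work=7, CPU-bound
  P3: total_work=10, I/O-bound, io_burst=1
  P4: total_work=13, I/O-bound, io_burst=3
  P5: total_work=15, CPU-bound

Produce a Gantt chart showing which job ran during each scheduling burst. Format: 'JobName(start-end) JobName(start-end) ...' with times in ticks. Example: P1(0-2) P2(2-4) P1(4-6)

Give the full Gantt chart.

t=0-2: P1@Q0 runs 2, rem=10, quantum used, demote→Q1. Q0=[P2,P3,P4,P5] Q1=[P1] Q2=[]
t=2-4: P2@Q0 runs 2, rem=5, quantum used, demote→Q1. Q0=[P3,P4,P5] Q1=[P1,P2] Q2=[]
t=4-5: P3@Q0 runs 1, rem=9, I/O yield, promote→Q0. Q0=[P4,P5,P3] Q1=[P1,P2] Q2=[]
t=5-7: P4@Q0 runs 2, rem=11, quantum used, demote→Q1. Q0=[P5,P3] Q1=[P1,P2,P4] Q2=[]
t=7-9: P5@Q0 runs 2, rem=13, quantum used, demote→Q1. Q0=[P3] Q1=[P1,P2,P4,P5] Q2=[]
t=9-10: P3@Q0 runs 1, rem=8, I/O yield, promote→Q0. Q0=[P3] Q1=[P1,P2,P4,P5] Q2=[]
t=10-11: P3@Q0 runs 1, rem=7, I/O yield, promote→Q0. Q0=[P3] Q1=[P1,P2,P4,P5] Q2=[]
t=11-12: P3@Q0 runs 1, rem=6, I/O yield, promote→Q0. Q0=[P3] Q1=[P1,P2,P4,P5] Q2=[]
t=12-13: P3@Q0 runs 1, rem=5, I/O yield, promote→Q0. Q0=[P3] Q1=[P1,P2,P4,P5] Q2=[]
t=13-14: P3@Q0 runs 1, rem=4, I/O yield, promote→Q0. Q0=[P3] Q1=[P1,P2,P4,P5] Q2=[]
t=14-15: P3@Q0 runs 1, rem=3, I/O yield, promote→Q0. Q0=[P3] Q1=[P1,P2,P4,P5] Q2=[]
t=15-16: P3@Q0 runs 1, rem=2, I/O yield, promote→Q0. Q0=[P3] Q1=[P1,P2,P4,P5] Q2=[]
t=16-17: P3@Q0 runs 1, rem=1, I/O yield, promote→Q0. Q0=[P3] Q1=[P1,P2,P4,P5] Q2=[]
t=17-18: P3@Q0 runs 1, rem=0, completes. Q0=[] Q1=[P1,P2,P4,P5] Q2=[]
t=18-24: P1@Q1 runs 6, rem=4, quantum used, demote→Q2. Q0=[] Q1=[P2,P4,P5] Q2=[P1]
t=24-29: P2@Q1 runs 5, rem=0, completes. Q0=[] Q1=[P4,P5] Q2=[P1]
t=29-32: P4@Q1 runs 3, rem=8, I/O yield, promote→Q0. Q0=[P4] Q1=[P5] Q2=[P1]
t=32-34: P4@Q0 runs 2, rem=6, quantum used, demote→Q1. Q0=[] Q1=[P5,P4] Q2=[P1]
t=34-40: P5@Q1 runs 6, rem=7, quantum used, demote→Q2. Q0=[] Q1=[P4] Q2=[P1,P5]
t=40-43: P4@Q1 runs 3, rem=3, I/O yield, promote→Q0. Q0=[P4] Q1=[] Q2=[P1,P5]
t=43-45: P4@Q0 runs 2, rem=1, quantum used, demote→Q1. Q0=[] Q1=[P4] Q2=[P1,P5]
t=45-46: P4@Q1 runs 1, rem=0, completes. Q0=[] Q1=[] Q2=[P1,P5]
t=46-50: P1@Q2 runs 4, rem=0, completes. Q0=[] Q1=[] Q2=[P5]
t=50-57: P5@Q2 runs 7, rem=0, completes. Q0=[] Q1=[] Q2=[]

Answer: P1(0-2) P2(2-4) P3(4-5) P4(5-7) P5(7-9) P3(9-10) P3(10-11) P3(11-12) P3(12-13) P3(13-14) P3(14-15) P3(15-16) P3(16-17) P3(17-18) P1(18-24) P2(24-29) P4(29-32) P4(32-34) P5(34-40) P4(40-43) P4(43-45) P4(45-46) P1(46-50) P5(50-57)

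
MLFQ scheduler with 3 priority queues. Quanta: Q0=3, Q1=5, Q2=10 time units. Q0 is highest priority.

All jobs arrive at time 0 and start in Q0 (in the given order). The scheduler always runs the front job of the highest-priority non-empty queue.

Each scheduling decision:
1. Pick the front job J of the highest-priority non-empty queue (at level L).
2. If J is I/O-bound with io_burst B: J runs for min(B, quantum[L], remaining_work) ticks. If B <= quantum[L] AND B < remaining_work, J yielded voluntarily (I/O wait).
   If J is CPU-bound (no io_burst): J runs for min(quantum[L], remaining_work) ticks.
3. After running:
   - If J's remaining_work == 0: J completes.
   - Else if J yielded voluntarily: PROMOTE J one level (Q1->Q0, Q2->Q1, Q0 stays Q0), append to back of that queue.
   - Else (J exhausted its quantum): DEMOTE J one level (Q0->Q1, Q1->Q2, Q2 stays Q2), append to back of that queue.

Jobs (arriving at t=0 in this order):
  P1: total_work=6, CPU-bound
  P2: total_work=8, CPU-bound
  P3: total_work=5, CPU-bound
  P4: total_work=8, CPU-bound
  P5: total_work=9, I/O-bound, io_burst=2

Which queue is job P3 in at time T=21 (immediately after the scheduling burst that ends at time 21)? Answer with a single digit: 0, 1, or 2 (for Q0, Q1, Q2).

t=0-3: P1@Q0 runs 3, rem=3, quantum used, demote→Q1. Q0=[P2,P3,P4,P5] Q1=[P1] Q2=[]
t=3-6: P2@Q0 runs 3, rem=5, quantum used, demote→Q1. Q0=[P3,P4,P5] Q1=[P1,P2] Q2=[]
t=6-9: P3@Q0 runs 3, rem=2, quantum used, demote→Q1. Q0=[P4,P5] Q1=[P1,P2,P3] Q2=[]
t=9-12: P4@Q0 runs 3, rem=5, quantum used, demote→Q1. Q0=[P5] Q1=[P1,P2,P3,P4] Q2=[]
t=12-14: P5@Q0 runs 2, rem=7, I/O yield, promote→Q0. Q0=[P5] Q1=[P1,P2,P3,P4] Q2=[]
t=14-16: P5@Q0 runs 2, rem=5, I/O yield, promote→Q0. Q0=[P5] Q1=[P1,P2,P3,P4] Q2=[]
t=16-18: P5@Q0 runs 2, rem=3, I/O yield, promote→Q0. Q0=[P5] Q1=[P1,P2,P3,P4] Q2=[]
t=18-20: P5@Q0 runs 2, rem=1, I/O yield, promote→Q0. Q0=[P5] Q1=[P1,P2,P3,P4] Q2=[]
t=20-21: P5@Q0 runs 1, rem=0, completes. Q0=[] Q1=[P1,P2,P3,P4] Q2=[]
t=21-24: P1@Q1 runs 3, rem=0, completes. Q0=[] Q1=[P2,P3,P4] Q2=[]
t=24-29: P2@Q1 runs 5, rem=0, completes. Q0=[] Q1=[P3,P4] Q2=[]
t=29-31: P3@Q1 runs 2, rem=0, completes. Q0=[] Q1=[P4] Q2=[]
t=31-36: P4@Q1 runs 5, rem=0, completes. Q0=[] Q1=[] Q2=[]

Answer: 1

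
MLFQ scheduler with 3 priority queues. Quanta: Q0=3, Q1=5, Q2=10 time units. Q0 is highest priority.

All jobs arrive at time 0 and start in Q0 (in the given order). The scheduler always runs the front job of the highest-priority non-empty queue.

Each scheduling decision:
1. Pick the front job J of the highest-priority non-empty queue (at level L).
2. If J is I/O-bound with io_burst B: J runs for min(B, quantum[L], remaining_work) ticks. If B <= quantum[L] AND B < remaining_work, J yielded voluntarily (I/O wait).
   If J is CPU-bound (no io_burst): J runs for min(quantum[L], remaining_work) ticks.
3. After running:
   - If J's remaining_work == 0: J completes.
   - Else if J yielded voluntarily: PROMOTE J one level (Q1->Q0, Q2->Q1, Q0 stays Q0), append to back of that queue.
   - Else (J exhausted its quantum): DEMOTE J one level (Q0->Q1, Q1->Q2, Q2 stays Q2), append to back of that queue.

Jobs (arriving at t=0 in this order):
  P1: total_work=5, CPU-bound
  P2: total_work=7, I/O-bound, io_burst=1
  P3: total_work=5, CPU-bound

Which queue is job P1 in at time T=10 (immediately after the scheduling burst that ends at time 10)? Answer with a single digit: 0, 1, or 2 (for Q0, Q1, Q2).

t=0-3: P1@Q0 runs 3, rem=2, quantum used, demote→Q1. Q0=[P2,P3] Q1=[P1] Q2=[]
t=3-4: P2@Q0 runs 1, rem=6, I/O yield, promote→Q0. Q0=[P3,P2] Q1=[P1] Q2=[]
t=4-7: P3@Q0 runs 3, rem=2, quantum used, demote→Q1. Q0=[P2] Q1=[P1,P3] Q2=[]
t=7-8: P2@Q0 runs 1, rem=5, I/O yield, promote→Q0. Q0=[P2] Q1=[P1,P3] Q2=[]
t=8-9: P2@Q0 runs 1, rem=4, I/O yield, promote→Q0. Q0=[P2] Q1=[P1,P3] Q2=[]
t=9-10: P2@Q0 runs 1, rem=3, I/O yield, promote→Q0. Q0=[P2] Q1=[P1,P3] Q2=[]
t=10-11: P2@Q0 runs 1, rem=2, I/O yield, promote→Q0. Q0=[P2] Q1=[P1,P3] Q2=[]
t=11-12: P2@Q0 runs 1, rem=1, I/O yield, promote→Q0. Q0=[P2] Q1=[P1,P3] Q2=[]
t=12-13: P2@Q0 runs 1, rem=0, completes. Q0=[] Q1=[P1,P3] Q2=[]
t=13-15: P1@Q1 runs 2, rem=0, completes. Q0=[] Q1=[P3] Q2=[]
t=15-17: P3@Q1 runs 2, rem=0, completes. Q0=[] Q1=[] Q2=[]

Answer: 1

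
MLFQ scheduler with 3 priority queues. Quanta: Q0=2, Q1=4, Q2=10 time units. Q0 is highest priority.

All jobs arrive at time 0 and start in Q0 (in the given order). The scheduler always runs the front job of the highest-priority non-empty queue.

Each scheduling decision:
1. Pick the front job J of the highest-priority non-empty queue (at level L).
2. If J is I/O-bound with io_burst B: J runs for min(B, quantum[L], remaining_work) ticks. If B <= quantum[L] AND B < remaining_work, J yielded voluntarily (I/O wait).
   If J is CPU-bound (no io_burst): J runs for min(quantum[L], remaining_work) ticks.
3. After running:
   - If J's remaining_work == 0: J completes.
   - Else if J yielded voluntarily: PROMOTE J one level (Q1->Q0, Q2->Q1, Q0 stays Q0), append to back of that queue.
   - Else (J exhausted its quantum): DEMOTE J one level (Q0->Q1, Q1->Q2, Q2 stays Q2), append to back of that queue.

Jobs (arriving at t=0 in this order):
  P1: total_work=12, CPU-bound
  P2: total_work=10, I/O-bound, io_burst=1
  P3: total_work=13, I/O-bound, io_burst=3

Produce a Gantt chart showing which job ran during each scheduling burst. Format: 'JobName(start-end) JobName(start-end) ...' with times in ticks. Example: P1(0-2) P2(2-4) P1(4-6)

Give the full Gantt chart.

t=0-2: P1@Q0 runs 2, rem=10, quantum used, demote→Q1. Q0=[P2,P3] Q1=[P1] Q2=[]
t=2-3: P2@Q0 runs 1, rem=9, I/O yield, promote→Q0. Q0=[P3,P2] Q1=[P1] Q2=[]
t=3-5: P3@Q0 runs 2, rem=11, quantum used, demote→Q1. Q0=[P2] Q1=[P1,P3] Q2=[]
t=5-6: P2@Q0 runs 1, rem=8, I/O yield, promote→Q0. Q0=[P2] Q1=[P1,P3] Q2=[]
t=6-7: P2@Q0 runs 1, rem=7, I/O yield, promote→Q0. Q0=[P2] Q1=[P1,P3] Q2=[]
t=7-8: P2@Q0 runs 1, rem=6, I/O yield, promote→Q0. Q0=[P2] Q1=[P1,P3] Q2=[]
t=8-9: P2@Q0 runs 1, rem=5, I/O yield, promote→Q0. Q0=[P2] Q1=[P1,P3] Q2=[]
t=9-10: P2@Q0 runs 1, rem=4, I/O yield, promote→Q0. Q0=[P2] Q1=[P1,P3] Q2=[]
t=10-11: P2@Q0 runs 1, rem=3, I/O yield, promote→Q0. Q0=[P2] Q1=[P1,P3] Q2=[]
t=11-12: P2@Q0 runs 1, rem=2, I/O yield, promote→Q0. Q0=[P2] Q1=[P1,P3] Q2=[]
t=12-13: P2@Q0 runs 1, rem=1, I/O yield, promote→Q0. Q0=[P2] Q1=[P1,P3] Q2=[]
t=13-14: P2@Q0 runs 1, rem=0, completes. Q0=[] Q1=[P1,P3] Q2=[]
t=14-18: P1@Q1 runs 4, rem=6, quantum used, demote→Q2. Q0=[] Q1=[P3] Q2=[P1]
t=18-21: P3@Q1 runs 3, rem=8, I/O yield, promote→Q0. Q0=[P3] Q1=[] Q2=[P1]
t=21-23: P3@Q0 runs 2, rem=6, quantum used, demote→Q1. Q0=[] Q1=[P3] Q2=[P1]
t=23-26: P3@Q1 runs 3, rem=3, I/O yield, promote→Q0. Q0=[P3] Q1=[] Q2=[P1]
t=26-28: P3@Q0 runs 2, rem=1, quantum used, demote→Q1. Q0=[] Q1=[P3] Q2=[P1]
t=28-29: P3@Q1 runs 1, rem=0, completes. Q0=[] Q1=[] Q2=[P1]
t=29-35: P1@Q2 runs 6, rem=0, completes. Q0=[] Q1=[] Q2=[]

Answer: P1(0-2) P2(2-3) P3(3-5) P2(5-6) P2(6-7) P2(7-8) P2(8-9) P2(9-10) P2(10-11) P2(11-12) P2(12-13) P2(13-14) P1(14-18) P3(18-21) P3(21-23) P3(23-26) P3(26-28) P3(28-29) P1(29-35)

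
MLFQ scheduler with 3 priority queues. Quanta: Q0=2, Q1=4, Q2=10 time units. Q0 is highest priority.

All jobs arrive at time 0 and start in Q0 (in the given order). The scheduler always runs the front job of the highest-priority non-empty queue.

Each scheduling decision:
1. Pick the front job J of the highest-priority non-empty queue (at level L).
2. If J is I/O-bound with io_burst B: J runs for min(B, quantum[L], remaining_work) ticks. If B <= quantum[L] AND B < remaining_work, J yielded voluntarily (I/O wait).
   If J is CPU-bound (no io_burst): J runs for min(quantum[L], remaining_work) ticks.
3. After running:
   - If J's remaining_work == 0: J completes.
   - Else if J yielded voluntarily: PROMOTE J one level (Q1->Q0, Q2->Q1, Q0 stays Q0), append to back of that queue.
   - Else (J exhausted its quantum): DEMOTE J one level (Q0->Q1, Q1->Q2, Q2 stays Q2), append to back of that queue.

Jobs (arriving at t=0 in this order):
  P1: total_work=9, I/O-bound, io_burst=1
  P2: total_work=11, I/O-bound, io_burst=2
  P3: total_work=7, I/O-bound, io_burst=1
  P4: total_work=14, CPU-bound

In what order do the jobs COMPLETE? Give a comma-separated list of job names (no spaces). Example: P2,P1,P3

Answer: P2,P3,P1,P4

Derivation:
t=0-1: P1@Q0 runs 1, rem=8, I/O yield, promote→Q0. Q0=[P2,P3,P4,P1] Q1=[] Q2=[]
t=1-3: P2@Q0 runs 2, rem=9, I/O yield, promote→Q0. Q0=[P3,P4,P1,P2] Q1=[] Q2=[]
t=3-4: P3@Q0 runs 1, rem=6, I/O yield, promote→Q0. Q0=[P4,P1,P2,P3] Q1=[] Q2=[]
t=4-6: P4@Q0 runs 2, rem=12, quantum used, demote→Q1. Q0=[P1,P2,P3] Q1=[P4] Q2=[]
t=6-7: P1@Q0 runs 1, rem=7, I/O yield, promote→Q0. Q0=[P2,P3,P1] Q1=[P4] Q2=[]
t=7-9: P2@Q0 runs 2, rem=7, I/O yield, promote→Q0. Q0=[P3,P1,P2] Q1=[P4] Q2=[]
t=9-10: P3@Q0 runs 1, rem=5, I/O yield, promote→Q0. Q0=[P1,P2,P3] Q1=[P4] Q2=[]
t=10-11: P1@Q0 runs 1, rem=6, I/O yield, promote→Q0. Q0=[P2,P3,P1] Q1=[P4] Q2=[]
t=11-13: P2@Q0 runs 2, rem=5, I/O yield, promote→Q0. Q0=[P3,P1,P2] Q1=[P4] Q2=[]
t=13-14: P3@Q0 runs 1, rem=4, I/O yield, promote→Q0. Q0=[P1,P2,P3] Q1=[P4] Q2=[]
t=14-15: P1@Q0 runs 1, rem=5, I/O yield, promote→Q0. Q0=[P2,P3,P1] Q1=[P4] Q2=[]
t=15-17: P2@Q0 runs 2, rem=3, I/O yield, promote→Q0. Q0=[P3,P1,P2] Q1=[P4] Q2=[]
t=17-18: P3@Q0 runs 1, rem=3, I/O yield, promote→Q0. Q0=[P1,P2,P3] Q1=[P4] Q2=[]
t=18-19: P1@Q0 runs 1, rem=4, I/O yield, promote→Q0. Q0=[P2,P3,P1] Q1=[P4] Q2=[]
t=19-21: P2@Q0 runs 2, rem=1, I/O yield, promote→Q0. Q0=[P3,P1,P2] Q1=[P4] Q2=[]
t=21-22: P3@Q0 runs 1, rem=2, I/O yield, promote→Q0. Q0=[P1,P2,P3] Q1=[P4] Q2=[]
t=22-23: P1@Q0 runs 1, rem=3, I/O yield, promote→Q0. Q0=[P2,P3,P1] Q1=[P4] Q2=[]
t=23-24: P2@Q0 runs 1, rem=0, completes. Q0=[P3,P1] Q1=[P4] Q2=[]
t=24-25: P3@Q0 runs 1, rem=1, I/O yield, promote→Q0. Q0=[P1,P3] Q1=[P4] Q2=[]
t=25-26: P1@Q0 runs 1, rem=2, I/O yield, promote→Q0. Q0=[P3,P1] Q1=[P4] Q2=[]
t=26-27: P3@Q0 runs 1, rem=0, completes. Q0=[P1] Q1=[P4] Q2=[]
t=27-28: P1@Q0 runs 1, rem=1, I/O yield, promote→Q0. Q0=[P1] Q1=[P4] Q2=[]
t=28-29: P1@Q0 runs 1, rem=0, completes. Q0=[] Q1=[P4] Q2=[]
t=29-33: P4@Q1 runs 4, rem=8, quantum used, demote→Q2. Q0=[] Q1=[] Q2=[P4]
t=33-41: P4@Q2 runs 8, rem=0, completes. Q0=[] Q1=[] Q2=[]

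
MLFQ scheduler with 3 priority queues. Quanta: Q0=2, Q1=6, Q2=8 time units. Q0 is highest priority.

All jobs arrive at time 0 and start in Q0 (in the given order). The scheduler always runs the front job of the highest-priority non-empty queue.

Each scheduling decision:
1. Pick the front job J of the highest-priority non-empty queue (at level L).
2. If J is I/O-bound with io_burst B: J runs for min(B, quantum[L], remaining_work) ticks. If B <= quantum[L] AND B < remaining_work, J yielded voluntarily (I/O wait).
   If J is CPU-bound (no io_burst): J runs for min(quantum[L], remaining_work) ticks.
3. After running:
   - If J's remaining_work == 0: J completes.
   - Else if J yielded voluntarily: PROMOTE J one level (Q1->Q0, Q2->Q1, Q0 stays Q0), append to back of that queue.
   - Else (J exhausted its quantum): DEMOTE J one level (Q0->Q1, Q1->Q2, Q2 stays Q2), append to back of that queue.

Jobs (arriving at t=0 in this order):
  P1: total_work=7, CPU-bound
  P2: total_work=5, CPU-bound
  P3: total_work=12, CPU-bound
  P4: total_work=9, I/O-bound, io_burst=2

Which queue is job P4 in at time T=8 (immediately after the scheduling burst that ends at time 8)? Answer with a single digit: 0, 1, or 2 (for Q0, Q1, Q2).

t=0-2: P1@Q0 runs 2, rem=5, quantum used, demote→Q1. Q0=[P2,P3,P4] Q1=[P1] Q2=[]
t=2-4: P2@Q0 runs 2, rem=3, quantum used, demote→Q1. Q0=[P3,P4] Q1=[P1,P2] Q2=[]
t=4-6: P3@Q0 runs 2, rem=10, quantum used, demote→Q1. Q0=[P4] Q1=[P1,P2,P3] Q2=[]
t=6-8: P4@Q0 runs 2, rem=7, I/O yield, promote→Q0. Q0=[P4] Q1=[P1,P2,P3] Q2=[]
t=8-10: P4@Q0 runs 2, rem=5, I/O yield, promote→Q0. Q0=[P4] Q1=[P1,P2,P3] Q2=[]
t=10-12: P4@Q0 runs 2, rem=3, I/O yield, promote→Q0. Q0=[P4] Q1=[P1,P2,P3] Q2=[]
t=12-14: P4@Q0 runs 2, rem=1, I/O yield, promote→Q0. Q0=[P4] Q1=[P1,P2,P3] Q2=[]
t=14-15: P4@Q0 runs 1, rem=0, completes. Q0=[] Q1=[P1,P2,P3] Q2=[]
t=15-20: P1@Q1 runs 5, rem=0, completes. Q0=[] Q1=[P2,P3] Q2=[]
t=20-23: P2@Q1 runs 3, rem=0, completes. Q0=[] Q1=[P3] Q2=[]
t=23-29: P3@Q1 runs 6, rem=4, quantum used, demote→Q2. Q0=[] Q1=[] Q2=[P3]
t=29-33: P3@Q2 runs 4, rem=0, completes. Q0=[] Q1=[] Q2=[]

Answer: 0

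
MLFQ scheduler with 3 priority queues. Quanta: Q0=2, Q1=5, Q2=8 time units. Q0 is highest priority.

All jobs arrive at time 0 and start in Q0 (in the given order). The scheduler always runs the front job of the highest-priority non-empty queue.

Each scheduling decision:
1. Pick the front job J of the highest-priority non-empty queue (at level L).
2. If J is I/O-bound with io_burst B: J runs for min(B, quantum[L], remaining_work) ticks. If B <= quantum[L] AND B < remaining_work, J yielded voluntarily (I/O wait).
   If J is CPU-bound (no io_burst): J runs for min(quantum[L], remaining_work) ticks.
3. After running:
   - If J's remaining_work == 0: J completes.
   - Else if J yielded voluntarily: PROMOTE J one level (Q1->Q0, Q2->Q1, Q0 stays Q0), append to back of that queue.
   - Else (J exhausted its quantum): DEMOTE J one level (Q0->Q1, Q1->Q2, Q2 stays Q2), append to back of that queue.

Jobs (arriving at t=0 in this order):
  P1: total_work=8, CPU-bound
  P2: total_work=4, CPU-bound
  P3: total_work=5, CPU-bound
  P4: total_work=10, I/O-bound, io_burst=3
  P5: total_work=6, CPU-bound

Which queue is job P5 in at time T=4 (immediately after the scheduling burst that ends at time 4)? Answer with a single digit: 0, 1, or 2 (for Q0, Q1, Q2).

Answer: 0

Derivation:
t=0-2: P1@Q0 runs 2, rem=6, quantum used, demote→Q1. Q0=[P2,P3,P4,P5] Q1=[P1] Q2=[]
t=2-4: P2@Q0 runs 2, rem=2, quantum used, demote→Q1. Q0=[P3,P4,P5] Q1=[P1,P2] Q2=[]
t=4-6: P3@Q0 runs 2, rem=3, quantum used, demote→Q1. Q0=[P4,P5] Q1=[P1,P2,P3] Q2=[]
t=6-8: P4@Q0 runs 2, rem=8, quantum used, demote→Q1. Q0=[P5] Q1=[P1,P2,P3,P4] Q2=[]
t=8-10: P5@Q0 runs 2, rem=4, quantum used, demote→Q1. Q0=[] Q1=[P1,P2,P3,P4,P5] Q2=[]
t=10-15: P1@Q1 runs 5, rem=1, quantum used, demote→Q2. Q0=[] Q1=[P2,P3,P4,P5] Q2=[P1]
t=15-17: P2@Q1 runs 2, rem=0, completes. Q0=[] Q1=[P3,P4,P5] Q2=[P1]
t=17-20: P3@Q1 runs 3, rem=0, completes. Q0=[] Q1=[P4,P5] Q2=[P1]
t=20-23: P4@Q1 runs 3, rem=5, I/O yield, promote→Q0. Q0=[P4] Q1=[P5] Q2=[P1]
t=23-25: P4@Q0 runs 2, rem=3, quantum used, demote→Q1. Q0=[] Q1=[P5,P4] Q2=[P1]
t=25-29: P5@Q1 runs 4, rem=0, completes. Q0=[] Q1=[P4] Q2=[P1]
t=29-32: P4@Q1 runs 3, rem=0, completes. Q0=[] Q1=[] Q2=[P1]
t=32-33: P1@Q2 runs 1, rem=0, completes. Q0=[] Q1=[] Q2=[]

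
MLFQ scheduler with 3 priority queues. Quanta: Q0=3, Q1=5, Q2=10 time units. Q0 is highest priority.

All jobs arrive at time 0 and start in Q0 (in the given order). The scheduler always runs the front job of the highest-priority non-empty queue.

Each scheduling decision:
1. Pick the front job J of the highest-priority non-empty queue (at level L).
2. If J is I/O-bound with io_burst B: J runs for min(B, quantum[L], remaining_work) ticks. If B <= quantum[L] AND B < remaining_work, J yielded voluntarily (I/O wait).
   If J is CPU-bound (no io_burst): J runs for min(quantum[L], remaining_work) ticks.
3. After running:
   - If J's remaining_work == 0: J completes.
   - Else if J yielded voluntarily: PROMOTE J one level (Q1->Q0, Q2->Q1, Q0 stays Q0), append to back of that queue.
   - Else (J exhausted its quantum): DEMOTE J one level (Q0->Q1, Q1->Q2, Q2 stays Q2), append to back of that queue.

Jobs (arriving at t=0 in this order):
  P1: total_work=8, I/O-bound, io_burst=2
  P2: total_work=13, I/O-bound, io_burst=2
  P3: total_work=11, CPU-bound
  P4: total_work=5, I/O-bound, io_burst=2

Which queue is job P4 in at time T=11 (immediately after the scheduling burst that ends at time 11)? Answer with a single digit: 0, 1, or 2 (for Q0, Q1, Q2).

Answer: 0

Derivation:
t=0-2: P1@Q0 runs 2, rem=6, I/O yield, promote→Q0. Q0=[P2,P3,P4,P1] Q1=[] Q2=[]
t=2-4: P2@Q0 runs 2, rem=11, I/O yield, promote→Q0. Q0=[P3,P4,P1,P2] Q1=[] Q2=[]
t=4-7: P3@Q0 runs 3, rem=8, quantum used, demote→Q1. Q0=[P4,P1,P2] Q1=[P3] Q2=[]
t=7-9: P4@Q0 runs 2, rem=3, I/O yield, promote→Q0. Q0=[P1,P2,P4] Q1=[P3] Q2=[]
t=9-11: P1@Q0 runs 2, rem=4, I/O yield, promote→Q0. Q0=[P2,P4,P1] Q1=[P3] Q2=[]
t=11-13: P2@Q0 runs 2, rem=9, I/O yield, promote→Q0. Q0=[P4,P1,P2] Q1=[P3] Q2=[]
t=13-15: P4@Q0 runs 2, rem=1, I/O yield, promote→Q0. Q0=[P1,P2,P4] Q1=[P3] Q2=[]
t=15-17: P1@Q0 runs 2, rem=2, I/O yield, promote→Q0. Q0=[P2,P4,P1] Q1=[P3] Q2=[]
t=17-19: P2@Q0 runs 2, rem=7, I/O yield, promote→Q0. Q0=[P4,P1,P2] Q1=[P3] Q2=[]
t=19-20: P4@Q0 runs 1, rem=0, completes. Q0=[P1,P2] Q1=[P3] Q2=[]
t=20-22: P1@Q0 runs 2, rem=0, completes. Q0=[P2] Q1=[P3] Q2=[]
t=22-24: P2@Q0 runs 2, rem=5, I/O yield, promote→Q0. Q0=[P2] Q1=[P3] Q2=[]
t=24-26: P2@Q0 runs 2, rem=3, I/O yield, promote→Q0. Q0=[P2] Q1=[P3] Q2=[]
t=26-28: P2@Q0 runs 2, rem=1, I/O yield, promote→Q0. Q0=[P2] Q1=[P3] Q2=[]
t=28-29: P2@Q0 runs 1, rem=0, completes. Q0=[] Q1=[P3] Q2=[]
t=29-34: P3@Q1 runs 5, rem=3, quantum used, demote→Q2. Q0=[] Q1=[] Q2=[P3]
t=34-37: P3@Q2 runs 3, rem=0, completes. Q0=[] Q1=[] Q2=[]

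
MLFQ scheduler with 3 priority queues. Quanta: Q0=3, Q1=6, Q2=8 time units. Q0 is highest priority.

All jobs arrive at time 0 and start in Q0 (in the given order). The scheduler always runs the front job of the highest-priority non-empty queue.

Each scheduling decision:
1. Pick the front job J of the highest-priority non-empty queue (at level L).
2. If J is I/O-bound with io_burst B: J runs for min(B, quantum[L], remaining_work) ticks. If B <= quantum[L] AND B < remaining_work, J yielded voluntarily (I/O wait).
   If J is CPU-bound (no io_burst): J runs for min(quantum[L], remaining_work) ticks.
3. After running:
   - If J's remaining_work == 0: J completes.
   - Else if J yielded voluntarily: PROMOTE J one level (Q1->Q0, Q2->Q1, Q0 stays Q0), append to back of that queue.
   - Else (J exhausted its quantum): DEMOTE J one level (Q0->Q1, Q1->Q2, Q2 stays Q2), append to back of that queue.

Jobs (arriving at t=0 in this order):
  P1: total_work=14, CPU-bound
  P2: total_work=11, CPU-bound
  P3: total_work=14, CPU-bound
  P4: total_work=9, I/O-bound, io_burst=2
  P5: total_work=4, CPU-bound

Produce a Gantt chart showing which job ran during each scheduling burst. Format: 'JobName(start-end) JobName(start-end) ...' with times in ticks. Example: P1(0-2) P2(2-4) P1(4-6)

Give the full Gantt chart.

Answer: P1(0-3) P2(3-6) P3(6-9) P4(9-11) P5(11-14) P4(14-16) P4(16-18) P4(18-20) P4(20-21) P1(21-27) P2(27-33) P3(33-39) P5(39-40) P1(40-45) P2(45-47) P3(47-52)

Derivation:
t=0-3: P1@Q0 runs 3, rem=11, quantum used, demote→Q1. Q0=[P2,P3,P4,P5] Q1=[P1] Q2=[]
t=3-6: P2@Q0 runs 3, rem=8, quantum used, demote→Q1. Q0=[P3,P4,P5] Q1=[P1,P2] Q2=[]
t=6-9: P3@Q0 runs 3, rem=11, quantum used, demote→Q1. Q0=[P4,P5] Q1=[P1,P2,P3] Q2=[]
t=9-11: P4@Q0 runs 2, rem=7, I/O yield, promote→Q0. Q0=[P5,P4] Q1=[P1,P2,P3] Q2=[]
t=11-14: P5@Q0 runs 3, rem=1, quantum used, demote→Q1. Q0=[P4] Q1=[P1,P2,P3,P5] Q2=[]
t=14-16: P4@Q0 runs 2, rem=5, I/O yield, promote→Q0. Q0=[P4] Q1=[P1,P2,P3,P5] Q2=[]
t=16-18: P4@Q0 runs 2, rem=3, I/O yield, promote→Q0. Q0=[P4] Q1=[P1,P2,P3,P5] Q2=[]
t=18-20: P4@Q0 runs 2, rem=1, I/O yield, promote→Q0. Q0=[P4] Q1=[P1,P2,P3,P5] Q2=[]
t=20-21: P4@Q0 runs 1, rem=0, completes. Q0=[] Q1=[P1,P2,P3,P5] Q2=[]
t=21-27: P1@Q1 runs 6, rem=5, quantum used, demote→Q2. Q0=[] Q1=[P2,P3,P5] Q2=[P1]
t=27-33: P2@Q1 runs 6, rem=2, quantum used, demote→Q2. Q0=[] Q1=[P3,P5] Q2=[P1,P2]
t=33-39: P3@Q1 runs 6, rem=5, quantum used, demote→Q2. Q0=[] Q1=[P5] Q2=[P1,P2,P3]
t=39-40: P5@Q1 runs 1, rem=0, completes. Q0=[] Q1=[] Q2=[P1,P2,P3]
t=40-45: P1@Q2 runs 5, rem=0, completes. Q0=[] Q1=[] Q2=[P2,P3]
t=45-47: P2@Q2 runs 2, rem=0, completes. Q0=[] Q1=[] Q2=[P3]
t=47-52: P3@Q2 runs 5, rem=0, completes. Q0=[] Q1=[] Q2=[]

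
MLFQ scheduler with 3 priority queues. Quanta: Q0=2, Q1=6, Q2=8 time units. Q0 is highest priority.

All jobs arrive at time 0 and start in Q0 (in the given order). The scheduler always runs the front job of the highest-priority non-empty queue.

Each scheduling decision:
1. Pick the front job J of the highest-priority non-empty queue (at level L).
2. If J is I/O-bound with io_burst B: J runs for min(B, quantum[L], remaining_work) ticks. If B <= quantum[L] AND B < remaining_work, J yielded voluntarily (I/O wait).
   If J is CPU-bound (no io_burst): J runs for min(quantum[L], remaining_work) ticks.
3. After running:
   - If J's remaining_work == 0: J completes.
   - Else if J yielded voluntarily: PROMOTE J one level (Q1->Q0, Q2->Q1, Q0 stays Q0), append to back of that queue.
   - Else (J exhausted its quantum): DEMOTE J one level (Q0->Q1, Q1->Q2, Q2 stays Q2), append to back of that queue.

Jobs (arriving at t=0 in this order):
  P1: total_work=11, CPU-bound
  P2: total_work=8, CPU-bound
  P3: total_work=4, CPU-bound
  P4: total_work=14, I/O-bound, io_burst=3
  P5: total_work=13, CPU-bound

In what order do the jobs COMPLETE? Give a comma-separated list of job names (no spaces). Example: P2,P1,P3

t=0-2: P1@Q0 runs 2, rem=9, quantum used, demote→Q1. Q0=[P2,P3,P4,P5] Q1=[P1] Q2=[]
t=2-4: P2@Q0 runs 2, rem=6, quantum used, demote→Q1. Q0=[P3,P4,P5] Q1=[P1,P2] Q2=[]
t=4-6: P3@Q0 runs 2, rem=2, quantum used, demote→Q1. Q0=[P4,P5] Q1=[P1,P2,P3] Q2=[]
t=6-8: P4@Q0 runs 2, rem=12, quantum used, demote→Q1. Q0=[P5] Q1=[P1,P2,P3,P4] Q2=[]
t=8-10: P5@Q0 runs 2, rem=11, quantum used, demote→Q1. Q0=[] Q1=[P1,P2,P3,P4,P5] Q2=[]
t=10-16: P1@Q1 runs 6, rem=3, quantum used, demote→Q2. Q0=[] Q1=[P2,P3,P4,P5] Q2=[P1]
t=16-22: P2@Q1 runs 6, rem=0, completes. Q0=[] Q1=[P3,P4,P5] Q2=[P1]
t=22-24: P3@Q1 runs 2, rem=0, completes. Q0=[] Q1=[P4,P5] Q2=[P1]
t=24-27: P4@Q1 runs 3, rem=9, I/O yield, promote→Q0. Q0=[P4] Q1=[P5] Q2=[P1]
t=27-29: P4@Q0 runs 2, rem=7, quantum used, demote→Q1. Q0=[] Q1=[P5,P4] Q2=[P1]
t=29-35: P5@Q1 runs 6, rem=5, quantum used, demote→Q2. Q0=[] Q1=[P4] Q2=[P1,P5]
t=35-38: P4@Q1 runs 3, rem=4, I/O yield, promote→Q0. Q0=[P4] Q1=[] Q2=[P1,P5]
t=38-40: P4@Q0 runs 2, rem=2, quantum used, demote→Q1. Q0=[] Q1=[P4] Q2=[P1,P5]
t=40-42: P4@Q1 runs 2, rem=0, completes. Q0=[] Q1=[] Q2=[P1,P5]
t=42-45: P1@Q2 runs 3, rem=0, completes. Q0=[] Q1=[] Q2=[P5]
t=45-50: P5@Q2 runs 5, rem=0, completes. Q0=[] Q1=[] Q2=[]

Answer: P2,P3,P4,P1,P5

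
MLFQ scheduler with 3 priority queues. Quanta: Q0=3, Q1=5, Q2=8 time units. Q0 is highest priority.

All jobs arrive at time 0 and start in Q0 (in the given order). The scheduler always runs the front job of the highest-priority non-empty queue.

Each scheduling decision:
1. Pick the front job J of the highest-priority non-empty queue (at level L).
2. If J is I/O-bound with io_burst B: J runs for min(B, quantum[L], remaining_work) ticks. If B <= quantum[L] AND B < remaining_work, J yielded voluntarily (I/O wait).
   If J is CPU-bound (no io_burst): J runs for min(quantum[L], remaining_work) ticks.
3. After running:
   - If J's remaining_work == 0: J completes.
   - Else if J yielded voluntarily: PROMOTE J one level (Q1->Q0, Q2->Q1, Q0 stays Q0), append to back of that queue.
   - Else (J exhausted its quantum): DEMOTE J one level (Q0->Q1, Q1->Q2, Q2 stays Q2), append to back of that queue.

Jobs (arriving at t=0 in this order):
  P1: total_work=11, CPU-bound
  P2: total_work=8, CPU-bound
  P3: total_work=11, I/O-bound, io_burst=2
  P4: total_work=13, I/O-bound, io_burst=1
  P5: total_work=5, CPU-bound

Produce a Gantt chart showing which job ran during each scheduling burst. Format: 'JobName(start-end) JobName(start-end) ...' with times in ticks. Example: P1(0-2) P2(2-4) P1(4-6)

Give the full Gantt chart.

t=0-3: P1@Q0 runs 3, rem=8, quantum used, demote→Q1. Q0=[P2,P3,P4,P5] Q1=[P1] Q2=[]
t=3-6: P2@Q0 runs 3, rem=5, quantum used, demote→Q1. Q0=[P3,P4,P5] Q1=[P1,P2] Q2=[]
t=6-8: P3@Q0 runs 2, rem=9, I/O yield, promote→Q0. Q0=[P4,P5,P3] Q1=[P1,P2] Q2=[]
t=8-9: P4@Q0 runs 1, rem=12, I/O yield, promote→Q0. Q0=[P5,P3,P4] Q1=[P1,P2] Q2=[]
t=9-12: P5@Q0 runs 3, rem=2, quantum used, demote→Q1. Q0=[P3,P4] Q1=[P1,P2,P5] Q2=[]
t=12-14: P3@Q0 runs 2, rem=7, I/O yield, promote→Q0. Q0=[P4,P3] Q1=[P1,P2,P5] Q2=[]
t=14-15: P4@Q0 runs 1, rem=11, I/O yield, promote→Q0. Q0=[P3,P4] Q1=[P1,P2,P5] Q2=[]
t=15-17: P3@Q0 runs 2, rem=5, I/O yield, promote→Q0. Q0=[P4,P3] Q1=[P1,P2,P5] Q2=[]
t=17-18: P4@Q0 runs 1, rem=10, I/O yield, promote→Q0. Q0=[P3,P4] Q1=[P1,P2,P5] Q2=[]
t=18-20: P3@Q0 runs 2, rem=3, I/O yield, promote→Q0. Q0=[P4,P3] Q1=[P1,P2,P5] Q2=[]
t=20-21: P4@Q0 runs 1, rem=9, I/O yield, promote→Q0. Q0=[P3,P4] Q1=[P1,P2,P5] Q2=[]
t=21-23: P3@Q0 runs 2, rem=1, I/O yield, promote→Q0. Q0=[P4,P3] Q1=[P1,P2,P5] Q2=[]
t=23-24: P4@Q0 runs 1, rem=8, I/O yield, promote→Q0. Q0=[P3,P4] Q1=[P1,P2,P5] Q2=[]
t=24-25: P3@Q0 runs 1, rem=0, completes. Q0=[P4] Q1=[P1,P2,P5] Q2=[]
t=25-26: P4@Q0 runs 1, rem=7, I/O yield, promote→Q0. Q0=[P4] Q1=[P1,P2,P5] Q2=[]
t=26-27: P4@Q0 runs 1, rem=6, I/O yield, promote→Q0. Q0=[P4] Q1=[P1,P2,P5] Q2=[]
t=27-28: P4@Q0 runs 1, rem=5, I/O yield, promote→Q0. Q0=[P4] Q1=[P1,P2,P5] Q2=[]
t=28-29: P4@Q0 runs 1, rem=4, I/O yield, promote→Q0. Q0=[P4] Q1=[P1,P2,P5] Q2=[]
t=29-30: P4@Q0 runs 1, rem=3, I/O yield, promote→Q0. Q0=[P4] Q1=[P1,P2,P5] Q2=[]
t=30-31: P4@Q0 runs 1, rem=2, I/O yield, promote→Q0. Q0=[P4] Q1=[P1,P2,P5] Q2=[]
t=31-32: P4@Q0 runs 1, rem=1, I/O yield, promote→Q0. Q0=[P4] Q1=[P1,P2,P5] Q2=[]
t=32-33: P4@Q0 runs 1, rem=0, completes. Q0=[] Q1=[P1,P2,P5] Q2=[]
t=33-38: P1@Q1 runs 5, rem=3, quantum used, demote→Q2. Q0=[] Q1=[P2,P5] Q2=[P1]
t=38-43: P2@Q1 runs 5, rem=0, completes. Q0=[] Q1=[P5] Q2=[P1]
t=43-45: P5@Q1 runs 2, rem=0, completes. Q0=[] Q1=[] Q2=[P1]
t=45-48: P1@Q2 runs 3, rem=0, completes. Q0=[] Q1=[] Q2=[]

Answer: P1(0-3) P2(3-6) P3(6-8) P4(8-9) P5(9-12) P3(12-14) P4(14-15) P3(15-17) P4(17-18) P3(18-20) P4(20-21) P3(21-23) P4(23-24) P3(24-25) P4(25-26) P4(26-27) P4(27-28) P4(28-29) P4(29-30) P4(30-31) P4(31-32) P4(32-33) P1(33-38) P2(38-43) P5(43-45) P1(45-48)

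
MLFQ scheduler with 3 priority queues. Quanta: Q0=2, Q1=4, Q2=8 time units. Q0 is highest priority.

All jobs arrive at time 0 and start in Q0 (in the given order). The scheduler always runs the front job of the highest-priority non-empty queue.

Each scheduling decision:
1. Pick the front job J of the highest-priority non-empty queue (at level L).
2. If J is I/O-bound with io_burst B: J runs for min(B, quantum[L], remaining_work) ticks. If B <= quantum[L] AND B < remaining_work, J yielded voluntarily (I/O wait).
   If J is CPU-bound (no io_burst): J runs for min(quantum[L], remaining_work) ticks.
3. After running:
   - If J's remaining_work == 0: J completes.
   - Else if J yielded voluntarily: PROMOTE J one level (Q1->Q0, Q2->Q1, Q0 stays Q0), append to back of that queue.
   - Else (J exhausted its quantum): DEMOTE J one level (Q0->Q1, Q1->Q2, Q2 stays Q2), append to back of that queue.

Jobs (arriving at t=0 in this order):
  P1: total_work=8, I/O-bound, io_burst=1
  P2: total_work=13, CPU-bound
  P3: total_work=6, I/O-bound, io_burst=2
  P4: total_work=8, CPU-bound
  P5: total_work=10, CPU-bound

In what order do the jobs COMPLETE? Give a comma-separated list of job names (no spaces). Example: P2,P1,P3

Answer: P3,P1,P2,P4,P5

Derivation:
t=0-1: P1@Q0 runs 1, rem=7, I/O yield, promote→Q0. Q0=[P2,P3,P4,P5,P1] Q1=[] Q2=[]
t=1-3: P2@Q0 runs 2, rem=11, quantum used, demote→Q1. Q0=[P3,P4,P5,P1] Q1=[P2] Q2=[]
t=3-5: P3@Q0 runs 2, rem=4, I/O yield, promote→Q0. Q0=[P4,P5,P1,P3] Q1=[P2] Q2=[]
t=5-7: P4@Q0 runs 2, rem=6, quantum used, demote→Q1. Q0=[P5,P1,P3] Q1=[P2,P4] Q2=[]
t=7-9: P5@Q0 runs 2, rem=8, quantum used, demote→Q1. Q0=[P1,P3] Q1=[P2,P4,P5] Q2=[]
t=9-10: P1@Q0 runs 1, rem=6, I/O yield, promote→Q0. Q0=[P3,P1] Q1=[P2,P4,P5] Q2=[]
t=10-12: P3@Q0 runs 2, rem=2, I/O yield, promote→Q0. Q0=[P1,P3] Q1=[P2,P4,P5] Q2=[]
t=12-13: P1@Q0 runs 1, rem=5, I/O yield, promote→Q0. Q0=[P3,P1] Q1=[P2,P4,P5] Q2=[]
t=13-15: P3@Q0 runs 2, rem=0, completes. Q0=[P1] Q1=[P2,P4,P5] Q2=[]
t=15-16: P1@Q0 runs 1, rem=4, I/O yield, promote→Q0. Q0=[P1] Q1=[P2,P4,P5] Q2=[]
t=16-17: P1@Q0 runs 1, rem=3, I/O yield, promote→Q0. Q0=[P1] Q1=[P2,P4,P5] Q2=[]
t=17-18: P1@Q0 runs 1, rem=2, I/O yield, promote→Q0. Q0=[P1] Q1=[P2,P4,P5] Q2=[]
t=18-19: P1@Q0 runs 1, rem=1, I/O yield, promote→Q0. Q0=[P1] Q1=[P2,P4,P5] Q2=[]
t=19-20: P1@Q0 runs 1, rem=0, completes. Q0=[] Q1=[P2,P4,P5] Q2=[]
t=20-24: P2@Q1 runs 4, rem=7, quantum used, demote→Q2. Q0=[] Q1=[P4,P5] Q2=[P2]
t=24-28: P4@Q1 runs 4, rem=2, quantum used, demote→Q2. Q0=[] Q1=[P5] Q2=[P2,P4]
t=28-32: P5@Q1 runs 4, rem=4, quantum used, demote→Q2. Q0=[] Q1=[] Q2=[P2,P4,P5]
t=32-39: P2@Q2 runs 7, rem=0, completes. Q0=[] Q1=[] Q2=[P4,P5]
t=39-41: P4@Q2 runs 2, rem=0, completes. Q0=[] Q1=[] Q2=[P5]
t=41-45: P5@Q2 runs 4, rem=0, completes. Q0=[] Q1=[] Q2=[]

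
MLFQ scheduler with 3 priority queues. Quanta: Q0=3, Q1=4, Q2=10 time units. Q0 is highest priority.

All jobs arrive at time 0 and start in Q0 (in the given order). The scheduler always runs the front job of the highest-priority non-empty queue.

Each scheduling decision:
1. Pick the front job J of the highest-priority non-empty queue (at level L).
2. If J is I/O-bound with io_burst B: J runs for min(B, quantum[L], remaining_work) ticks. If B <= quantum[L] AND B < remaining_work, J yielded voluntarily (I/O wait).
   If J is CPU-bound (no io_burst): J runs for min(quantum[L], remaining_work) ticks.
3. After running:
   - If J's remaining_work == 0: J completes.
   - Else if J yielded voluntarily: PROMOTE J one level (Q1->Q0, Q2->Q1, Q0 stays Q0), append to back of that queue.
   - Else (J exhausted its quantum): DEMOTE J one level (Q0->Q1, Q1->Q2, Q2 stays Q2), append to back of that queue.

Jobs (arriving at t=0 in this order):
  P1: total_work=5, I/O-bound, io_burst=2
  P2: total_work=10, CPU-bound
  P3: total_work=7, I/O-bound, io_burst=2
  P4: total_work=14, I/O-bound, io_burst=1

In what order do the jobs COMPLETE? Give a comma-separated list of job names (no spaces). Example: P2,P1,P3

Answer: P1,P3,P4,P2

Derivation:
t=0-2: P1@Q0 runs 2, rem=3, I/O yield, promote→Q0. Q0=[P2,P3,P4,P1] Q1=[] Q2=[]
t=2-5: P2@Q0 runs 3, rem=7, quantum used, demote→Q1. Q0=[P3,P4,P1] Q1=[P2] Q2=[]
t=5-7: P3@Q0 runs 2, rem=5, I/O yield, promote→Q0. Q0=[P4,P1,P3] Q1=[P2] Q2=[]
t=7-8: P4@Q0 runs 1, rem=13, I/O yield, promote→Q0. Q0=[P1,P3,P4] Q1=[P2] Q2=[]
t=8-10: P1@Q0 runs 2, rem=1, I/O yield, promote→Q0. Q0=[P3,P4,P1] Q1=[P2] Q2=[]
t=10-12: P3@Q0 runs 2, rem=3, I/O yield, promote→Q0. Q0=[P4,P1,P3] Q1=[P2] Q2=[]
t=12-13: P4@Q0 runs 1, rem=12, I/O yield, promote→Q0. Q0=[P1,P3,P4] Q1=[P2] Q2=[]
t=13-14: P1@Q0 runs 1, rem=0, completes. Q0=[P3,P4] Q1=[P2] Q2=[]
t=14-16: P3@Q0 runs 2, rem=1, I/O yield, promote→Q0. Q0=[P4,P3] Q1=[P2] Q2=[]
t=16-17: P4@Q0 runs 1, rem=11, I/O yield, promote→Q0. Q0=[P3,P4] Q1=[P2] Q2=[]
t=17-18: P3@Q0 runs 1, rem=0, completes. Q0=[P4] Q1=[P2] Q2=[]
t=18-19: P4@Q0 runs 1, rem=10, I/O yield, promote→Q0. Q0=[P4] Q1=[P2] Q2=[]
t=19-20: P4@Q0 runs 1, rem=9, I/O yield, promote→Q0. Q0=[P4] Q1=[P2] Q2=[]
t=20-21: P4@Q0 runs 1, rem=8, I/O yield, promote→Q0. Q0=[P4] Q1=[P2] Q2=[]
t=21-22: P4@Q0 runs 1, rem=7, I/O yield, promote→Q0. Q0=[P4] Q1=[P2] Q2=[]
t=22-23: P4@Q0 runs 1, rem=6, I/O yield, promote→Q0. Q0=[P4] Q1=[P2] Q2=[]
t=23-24: P4@Q0 runs 1, rem=5, I/O yield, promote→Q0. Q0=[P4] Q1=[P2] Q2=[]
t=24-25: P4@Q0 runs 1, rem=4, I/O yield, promote→Q0. Q0=[P4] Q1=[P2] Q2=[]
t=25-26: P4@Q0 runs 1, rem=3, I/O yield, promote→Q0. Q0=[P4] Q1=[P2] Q2=[]
t=26-27: P4@Q0 runs 1, rem=2, I/O yield, promote→Q0. Q0=[P4] Q1=[P2] Q2=[]
t=27-28: P4@Q0 runs 1, rem=1, I/O yield, promote→Q0. Q0=[P4] Q1=[P2] Q2=[]
t=28-29: P4@Q0 runs 1, rem=0, completes. Q0=[] Q1=[P2] Q2=[]
t=29-33: P2@Q1 runs 4, rem=3, quantum used, demote→Q2. Q0=[] Q1=[] Q2=[P2]
t=33-36: P2@Q2 runs 3, rem=0, completes. Q0=[] Q1=[] Q2=[]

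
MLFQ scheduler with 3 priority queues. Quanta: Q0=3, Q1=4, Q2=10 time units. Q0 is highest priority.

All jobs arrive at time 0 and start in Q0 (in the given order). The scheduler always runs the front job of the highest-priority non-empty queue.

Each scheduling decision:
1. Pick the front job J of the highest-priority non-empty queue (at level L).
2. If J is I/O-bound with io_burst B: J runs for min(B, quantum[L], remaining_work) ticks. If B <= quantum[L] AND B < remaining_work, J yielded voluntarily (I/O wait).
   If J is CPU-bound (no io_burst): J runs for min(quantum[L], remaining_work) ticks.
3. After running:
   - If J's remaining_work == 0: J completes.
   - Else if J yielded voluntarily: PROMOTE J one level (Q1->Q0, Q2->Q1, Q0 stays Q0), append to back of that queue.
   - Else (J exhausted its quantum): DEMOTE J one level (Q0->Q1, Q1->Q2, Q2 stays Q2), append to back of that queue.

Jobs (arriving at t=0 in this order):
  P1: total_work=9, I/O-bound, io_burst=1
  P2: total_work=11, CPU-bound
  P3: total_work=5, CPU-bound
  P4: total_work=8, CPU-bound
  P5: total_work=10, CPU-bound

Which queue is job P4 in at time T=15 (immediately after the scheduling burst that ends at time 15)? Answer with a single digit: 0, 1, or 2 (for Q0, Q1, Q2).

Answer: 1

Derivation:
t=0-1: P1@Q0 runs 1, rem=8, I/O yield, promote→Q0. Q0=[P2,P3,P4,P5,P1] Q1=[] Q2=[]
t=1-4: P2@Q0 runs 3, rem=8, quantum used, demote→Q1. Q0=[P3,P4,P5,P1] Q1=[P2] Q2=[]
t=4-7: P3@Q0 runs 3, rem=2, quantum used, demote→Q1. Q0=[P4,P5,P1] Q1=[P2,P3] Q2=[]
t=7-10: P4@Q0 runs 3, rem=5, quantum used, demote→Q1. Q0=[P5,P1] Q1=[P2,P3,P4] Q2=[]
t=10-13: P5@Q0 runs 3, rem=7, quantum used, demote→Q1. Q0=[P1] Q1=[P2,P3,P4,P5] Q2=[]
t=13-14: P1@Q0 runs 1, rem=7, I/O yield, promote→Q0. Q0=[P1] Q1=[P2,P3,P4,P5] Q2=[]
t=14-15: P1@Q0 runs 1, rem=6, I/O yield, promote→Q0. Q0=[P1] Q1=[P2,P3,P4,P5] Q2=[]
t=15-16: P1@Q0 runs 1, rem=5, I/O yield, promote→Q0. Q0=[P1] Q1=[P2,P3,P4,P5] Q2=[]
t=16-17: P1@Q0 runs 1, rem=4, I/O yield, promote→Q0. Q0=[P1] Q1=[P2,P3,P4,P5] Q2=[]
t=17-18: P1@Q0 runs 1, rem=3, I/O yield, promote→Q0. Q0=[P1] Q1=[P2,P3,P4,P5] Q2=[]
t=18-19: P1@Q0 runs 1, rem=2, I/O yield, promote→Q0. Q0=[P1] Q1=[P2,P3,P4,P5] Q2=[]
t=19-20: P1@Q0 runs 1, rem=1, I/O yield, promote→Q0. Q0=[P1] Q1=[P2,P3,P4,P5] Q2=[]
t=20-21: P1@Q0 runs 1, rem=0, completes. Q0=[] Q1=[P2,P3,P4,P5] Q2=[]
t=21-25: P2@Q1 runs 4, rem=4, quantum used, demote→Q2. Q0=[] Q1=[P3,P4,P5] Q2=[P2]
t=25-27: P3@Q1 runs 2, rem=0, completes. Q0=[] Q1=[P4,P5] Q2=[P2]
t=27-31: P4@Q1 runs 4, rem=1, quantum used, demote→Q2. Q0=[] Q1=[P5] Q2=[P2,P4]
t=31-35: P5@Q1 runs 4, rem=3, quantum used, demote→Q2. Q0=[] Q1=[] Q2=[P2,P4,P5]
t=35-39: P2@Q2 runs 4, rem=0, completes. Q0=[] Q1=[] Q2=[P4,P5]
t=39-40: P4@Q2 runs 1, rem=0, completes. Q0=[] Q1=[] Q2=[P5]
t=40-43: P5@Q2 runs 3, rem=0, completes. Q0=[] Q1=[] Q2=[]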